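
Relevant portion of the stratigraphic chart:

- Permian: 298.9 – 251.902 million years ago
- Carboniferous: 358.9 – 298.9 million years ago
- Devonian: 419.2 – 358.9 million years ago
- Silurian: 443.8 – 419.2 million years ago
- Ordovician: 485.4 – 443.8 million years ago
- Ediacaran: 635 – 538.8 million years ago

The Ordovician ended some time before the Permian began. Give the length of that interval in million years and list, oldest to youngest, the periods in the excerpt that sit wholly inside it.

144.9 million years; Silurian, Devonian, Carboniferous

End of Ordovician = 443.8 Ma; start of Permian = 298.9 Ma.
Gap = 443.8 − 298.9 = 144.9 Myr.
Periods wholly inside 443.8–298.9 Ma: Silurian (443.8–419.2), Devonian (419.2–358.9), Carboniferous (358.9–298.9).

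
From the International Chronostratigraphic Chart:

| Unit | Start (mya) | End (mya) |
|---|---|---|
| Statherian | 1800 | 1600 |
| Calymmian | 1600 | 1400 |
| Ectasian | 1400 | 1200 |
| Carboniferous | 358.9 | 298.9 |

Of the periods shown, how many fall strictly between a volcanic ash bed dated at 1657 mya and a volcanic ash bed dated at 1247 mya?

1

The older date is 1657 Ma and the younger is 1247 Ma.
Periods with start < 1657 and end > 1247 Ma: Calymmian (1600–1400).
That is 1 complete period.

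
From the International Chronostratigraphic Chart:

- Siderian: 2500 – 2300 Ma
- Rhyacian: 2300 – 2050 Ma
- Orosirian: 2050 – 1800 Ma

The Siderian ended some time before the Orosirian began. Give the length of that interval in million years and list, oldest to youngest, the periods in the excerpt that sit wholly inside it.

End of Siderian = 2300 Ma; start of Orosirian = 2050 Ma.
Gap = 2300 − 2050 = 250 Myr.
Periods wholly inside 2300–2050 Ma: Rhyacian (2300–2050).

250 million years; Rhyacian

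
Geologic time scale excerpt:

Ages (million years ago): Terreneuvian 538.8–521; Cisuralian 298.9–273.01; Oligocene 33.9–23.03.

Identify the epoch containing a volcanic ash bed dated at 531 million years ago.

531 Ma lies between 538.8 and 521 Ma, so it falls in the Terreneuvian.

Terreneuvian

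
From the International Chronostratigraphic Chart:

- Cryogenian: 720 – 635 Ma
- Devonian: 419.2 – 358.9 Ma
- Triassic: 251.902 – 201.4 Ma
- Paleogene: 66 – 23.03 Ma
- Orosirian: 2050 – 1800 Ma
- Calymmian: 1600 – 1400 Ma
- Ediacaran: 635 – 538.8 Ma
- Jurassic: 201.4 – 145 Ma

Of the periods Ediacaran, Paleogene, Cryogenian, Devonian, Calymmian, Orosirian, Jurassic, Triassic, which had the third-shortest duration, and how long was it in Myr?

Durations: Ediacaran 96.2; Paleogene 42.97; Cryogenian 85; Devonian 60.3; Calymmian 200; Orosirian 250; Jurassic 56.4; Triassic 50.502 Myr.
Sorted shortest-first: Paleogene (42.97), Triassic (50.502), Jurassic (56.4), Devonian (60.3), Cryogenian (85), Ediacaran (96.2), Calymmian (200), Orosirian (250).
The third shortest is Jurassic at 56.4 Myr.

Jurassic, 56.4 million years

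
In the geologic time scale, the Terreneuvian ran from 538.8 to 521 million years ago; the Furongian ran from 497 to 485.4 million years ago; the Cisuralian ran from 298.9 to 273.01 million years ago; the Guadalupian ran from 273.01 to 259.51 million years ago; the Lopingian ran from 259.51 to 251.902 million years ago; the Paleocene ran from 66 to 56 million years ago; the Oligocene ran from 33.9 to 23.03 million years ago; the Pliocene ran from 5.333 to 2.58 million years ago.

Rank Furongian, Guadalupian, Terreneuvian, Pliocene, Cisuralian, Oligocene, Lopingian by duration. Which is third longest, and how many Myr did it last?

Guadalupian, 13.5 million years

Start − end for each: Furongian 497 − 485.4 = 11.6; Guadalupian 273.01 − 259.51 = 13.5; Terreneuvian 538.8 − 521 = 17.8; Pliocene 5.333 − 2.58 = 2.753; Cisuralian 298.9 − 273.01 = 25.89; Oligocene 33.9 − 23.03 = 10.87; Lopingian 259.51 − 251.902 = 7.608.
Ranking these from longest: Cisuralian > Terreneuvian > Guadalupian > Furongian > Oligocene > Lopingian > Pliocene.
Position 3 in that ranking is Guadalupian, which lasted 13.5 Myr.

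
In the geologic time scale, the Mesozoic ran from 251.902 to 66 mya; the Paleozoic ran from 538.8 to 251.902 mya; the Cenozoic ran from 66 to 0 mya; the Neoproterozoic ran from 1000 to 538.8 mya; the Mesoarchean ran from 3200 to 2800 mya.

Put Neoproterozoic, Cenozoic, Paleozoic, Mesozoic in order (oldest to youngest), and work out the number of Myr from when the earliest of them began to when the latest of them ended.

Neoproterozoic → Paleozoic → Mesozoic → Cenozoic; total span 1000 Myr

Start ages (Ma): Neoproterozoic 1000, Paleozoic 538.8, Mesozoic 251.902, Cenozoic 66.
Ordered oldest to youngest: Neoproterozoic, Paleozoic, Mesozoic, Cenozoic.
Span = 1000 − 0 = 1000 Myr.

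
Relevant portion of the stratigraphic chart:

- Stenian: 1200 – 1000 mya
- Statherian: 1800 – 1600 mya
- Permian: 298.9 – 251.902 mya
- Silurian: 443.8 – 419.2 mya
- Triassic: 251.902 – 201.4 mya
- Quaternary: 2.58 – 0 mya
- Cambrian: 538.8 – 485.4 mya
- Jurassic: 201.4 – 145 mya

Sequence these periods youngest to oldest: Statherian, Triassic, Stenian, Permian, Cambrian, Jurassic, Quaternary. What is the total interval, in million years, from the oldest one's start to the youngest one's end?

From the excerpt: Statherian 1800–1600; Triassic 251.902–201.4; Stenian 1200–1000; Permian 298.9–251.902; Cambrian 538.8–485.4; Jurassic 201.4–145; Quaternary 2.58–0 (Ma).
Larger Ma is earlier, so the oldest is Statherian and the youngest is Quaternary; youngest to oldest: Quaternary, Jurassic, Triassic, Permian, Cambrian, Stenian, Statherian.
Oldest start 1800 minus youngest end 0 gives 1800 Myr overall.

Quaternary, Jurassic, Triassic, Permian, Cambrian, Stenian, Statherian; total span 1800 Myr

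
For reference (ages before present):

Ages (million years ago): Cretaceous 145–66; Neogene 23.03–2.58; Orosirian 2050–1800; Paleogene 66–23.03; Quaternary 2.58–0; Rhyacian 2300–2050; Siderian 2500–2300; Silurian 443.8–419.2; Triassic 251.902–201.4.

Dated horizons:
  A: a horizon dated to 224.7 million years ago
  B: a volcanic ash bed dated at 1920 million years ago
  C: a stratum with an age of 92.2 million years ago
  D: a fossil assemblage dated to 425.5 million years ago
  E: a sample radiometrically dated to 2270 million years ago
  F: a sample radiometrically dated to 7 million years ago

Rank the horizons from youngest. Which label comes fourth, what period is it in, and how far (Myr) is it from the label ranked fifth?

D, in the Silurian; 1494.5 million years to B

Sorted youngest-first by Ma: F (7), C (92.2), A (224.7), D (425.5), B (1920), E (2270).
The fourth youngest is D at 425.5 Ma, which lies in 443.8–419.2 Ma: the Silurian.
The fifth youngest is B at 1920 Ma; separation = |425.5 − 1920| = 1494.5 Myr.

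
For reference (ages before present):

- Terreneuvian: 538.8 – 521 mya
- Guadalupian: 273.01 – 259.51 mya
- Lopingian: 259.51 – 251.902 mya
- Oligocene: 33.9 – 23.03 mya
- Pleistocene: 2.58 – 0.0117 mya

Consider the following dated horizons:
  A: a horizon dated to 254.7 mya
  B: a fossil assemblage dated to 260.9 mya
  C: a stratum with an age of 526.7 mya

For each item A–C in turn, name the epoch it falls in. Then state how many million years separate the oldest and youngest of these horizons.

A — Lopingian; B — Guadalupian; C — Terreneuvian; span 272 million years

Match each age against the start–end ranges in the excerpt: A = 254.7 Ma → Lopingian (259.51–251.902); B = 260.9 Ma → Guadalupian (273.01–259.51); C = 526.7 Ma → Terreneuvian (538.8–521).
The largest age is 526.7 Ma and the smallest is 254.7 Ma; their difference is 272 Myr.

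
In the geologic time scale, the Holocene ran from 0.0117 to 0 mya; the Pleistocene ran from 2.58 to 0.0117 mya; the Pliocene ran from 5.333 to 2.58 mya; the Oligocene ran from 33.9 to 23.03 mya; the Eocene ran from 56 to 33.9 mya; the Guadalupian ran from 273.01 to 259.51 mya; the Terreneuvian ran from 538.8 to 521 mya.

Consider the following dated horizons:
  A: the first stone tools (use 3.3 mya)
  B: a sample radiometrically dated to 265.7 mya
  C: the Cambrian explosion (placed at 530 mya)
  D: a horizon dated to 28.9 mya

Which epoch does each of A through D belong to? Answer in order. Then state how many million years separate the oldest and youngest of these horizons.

Match each age against the start–end ranges in the excerpt: A = 3.3 Ma → Pliocene (5.333–2.58); B = 265.7 Ma → Guadalupian (273.01–259.51); C = 530 Ma → Terreneuvian (538.8–521); D = 28.9 Ma → Oligocene (33.9–23.03).
The largest age is 530 Ma and the smallest is 3.3 Ma; their difference is 526.7 Myr.

A — Pliocene; B — Guadalupian; C — Terreneuvian; D — Oligocene; span 526.7 million years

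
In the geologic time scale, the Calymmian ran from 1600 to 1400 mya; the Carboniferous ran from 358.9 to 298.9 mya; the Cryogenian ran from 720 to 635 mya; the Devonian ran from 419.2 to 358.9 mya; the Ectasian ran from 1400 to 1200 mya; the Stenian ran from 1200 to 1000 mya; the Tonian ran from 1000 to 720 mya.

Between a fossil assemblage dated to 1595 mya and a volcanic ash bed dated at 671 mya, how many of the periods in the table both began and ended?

The older date is 1595 Ma and the younger is 671 Ma.
Periods with start < 1595 and end > 671 Ma: Ectasian (1400–1200), Stenian (1200–1000), Tonian (1000–720).
That is 3 complete periods.

3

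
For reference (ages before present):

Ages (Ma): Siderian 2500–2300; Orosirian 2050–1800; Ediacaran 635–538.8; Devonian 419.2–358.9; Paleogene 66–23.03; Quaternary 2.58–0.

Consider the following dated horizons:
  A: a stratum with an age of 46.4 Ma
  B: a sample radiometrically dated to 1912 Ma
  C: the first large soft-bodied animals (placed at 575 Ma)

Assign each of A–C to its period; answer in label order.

Match each age against the start–end ranges in the excerpt: A = 46.4 Ma → Paleogene (66–23.03); B = 1912 Ma → Orosirian (2050–1800); C = 575 Ma → Ediacaran (635–538.8).

A — Paleogene; B — Orosirian; C — Ediacaran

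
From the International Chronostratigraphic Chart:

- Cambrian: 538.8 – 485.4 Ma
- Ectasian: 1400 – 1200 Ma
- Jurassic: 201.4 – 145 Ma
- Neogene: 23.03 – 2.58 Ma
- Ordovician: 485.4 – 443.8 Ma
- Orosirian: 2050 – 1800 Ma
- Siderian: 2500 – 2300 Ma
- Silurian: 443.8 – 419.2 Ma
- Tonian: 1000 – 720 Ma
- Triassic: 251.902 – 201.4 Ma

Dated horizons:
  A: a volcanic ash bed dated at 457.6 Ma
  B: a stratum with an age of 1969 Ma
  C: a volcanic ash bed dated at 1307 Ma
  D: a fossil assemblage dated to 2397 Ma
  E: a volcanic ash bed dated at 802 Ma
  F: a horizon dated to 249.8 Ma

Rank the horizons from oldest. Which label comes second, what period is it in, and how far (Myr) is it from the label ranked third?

Sorted oldest-first by Ma: D (2397), B (1969), C (1307), E (802), A (457.6), F (249.8).
The second oldest is B at 1969 Ma, which lies in 2050–1800 Ma: the Orosirian.
The third oldest is C at 1307 Ma; separation = |1969 − 1307| = 662 Myr.

B, in the Orosirian; 662 million years to C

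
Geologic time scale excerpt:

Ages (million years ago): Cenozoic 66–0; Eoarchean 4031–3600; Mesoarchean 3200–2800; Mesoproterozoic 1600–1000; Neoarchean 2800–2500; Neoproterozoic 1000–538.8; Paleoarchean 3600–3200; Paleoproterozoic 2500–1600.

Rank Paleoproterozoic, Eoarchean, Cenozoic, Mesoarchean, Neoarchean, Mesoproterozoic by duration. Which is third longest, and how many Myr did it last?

Durations: Paleoproterozoic 900; Eoarchean 431; Cenozoic 66; Mesoarchean 400; Neoarchean 300; Mesoproterozoic 600 Myr.
Sorted longest-first: Paleoproterozoic (900), Mesoproterozoic (600), Eoarchean (431), Mesoarchean (400), Neoarchean (300), Cenozoic (66).
The third longest is Eoarchean at 431 Myr.

Eoarchean, 431 million years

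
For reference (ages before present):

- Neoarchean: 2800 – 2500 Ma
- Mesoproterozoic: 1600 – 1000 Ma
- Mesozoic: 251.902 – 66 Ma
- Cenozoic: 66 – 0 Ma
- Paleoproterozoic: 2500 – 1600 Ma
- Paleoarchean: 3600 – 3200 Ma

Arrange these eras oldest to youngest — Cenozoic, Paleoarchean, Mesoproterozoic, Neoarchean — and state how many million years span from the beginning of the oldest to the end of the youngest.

Start ages (Ma): Paleoarchean 3600, Neoarchean 2800, Mesoproterozoic 1600, Cenozoic 66.
Ordered oldest to youngest: Paleoarchean, Neoarchean, Mesoproterozoic, Cenozoic.
Span = 3600 − 0 = 3600 Myr.

Paleoarchean → Neoarchean → Mesoproterozoic → Cenozoic; total span 3600 Myr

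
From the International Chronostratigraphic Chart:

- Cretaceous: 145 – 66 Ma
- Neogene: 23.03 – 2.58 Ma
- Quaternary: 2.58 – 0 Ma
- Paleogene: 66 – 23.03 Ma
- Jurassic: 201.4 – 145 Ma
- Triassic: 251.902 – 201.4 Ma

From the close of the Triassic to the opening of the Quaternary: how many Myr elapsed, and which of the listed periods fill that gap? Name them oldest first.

198.82 million years; Jurassic, Cretaceous, Paleogene, Neogene

The Triassic closes at 201.4 Ma and the Quaternary opens at 2.58 Ma, so the interval is 201.4 − 2.58 = 198.82 Myr.
A period fits inside if it starts at or after 201.4 Ma and ends at or before 2.58 Ma; oldest first that gives Jurassic, Cretaceous, Paleogene, Neogene.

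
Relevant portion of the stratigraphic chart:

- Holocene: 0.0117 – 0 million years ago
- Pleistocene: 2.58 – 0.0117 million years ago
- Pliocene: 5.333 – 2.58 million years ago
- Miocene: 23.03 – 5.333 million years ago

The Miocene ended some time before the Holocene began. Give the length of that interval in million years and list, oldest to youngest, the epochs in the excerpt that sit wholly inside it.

5.3213 million years; Pliocene, Pleistocene

The Miocene closes at 5.333 Ma and the Holocene opens at 0.0117 Ma, so the interval is 5.333 − 0.0117 = 5.3213 Myr.
An epoch fits inside if it starts at or after 5.333 Ma and ends at or before 0.0117 Ma; oldest first that gives Pliocene, Pleistocene.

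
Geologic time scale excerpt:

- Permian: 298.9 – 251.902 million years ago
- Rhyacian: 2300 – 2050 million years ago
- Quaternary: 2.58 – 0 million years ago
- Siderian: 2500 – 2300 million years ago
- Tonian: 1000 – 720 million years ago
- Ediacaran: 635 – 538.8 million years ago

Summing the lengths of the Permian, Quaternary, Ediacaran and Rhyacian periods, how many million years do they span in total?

395.778 million years

Duration is start − end for each: (298.9 − 251.902) + (2.58 − 0) + (635 − 538.8) + (2300 − 2050).
That is 46.998 + 2.58 + 96.2 + 250, which totals 395.778 million years.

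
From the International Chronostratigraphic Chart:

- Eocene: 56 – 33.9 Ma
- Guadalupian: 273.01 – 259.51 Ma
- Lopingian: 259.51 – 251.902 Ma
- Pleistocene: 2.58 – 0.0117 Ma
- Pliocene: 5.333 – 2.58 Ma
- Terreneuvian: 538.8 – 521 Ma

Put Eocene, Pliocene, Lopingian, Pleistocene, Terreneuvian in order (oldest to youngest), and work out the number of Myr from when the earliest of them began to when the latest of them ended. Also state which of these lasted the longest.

From the excerpt: Eocene 56–33.9; Pliocene 5.333–2.58; Lopingian 259.51–251.902; Pleistocene 2.58–0.0117; Terreneuvian 538.8–521 (Ma).
Larger Ma is earlier, so the oldest is Terreneuvian and the youngest is Pleistocene; oldest to youngest: Terreneuvian, Lopingian, Eocene, Pliocene, Pleistocene.
Oldest start 538.8 minus youngest end 0.0117 gives 538.7883 Myr overall.
Individual lengths (start − end): Pliocene 2.753; Lopingian 7.608; Terreneuvian 17.8; Pleistocene 2.5683; Eocene 22.1. The largest is Eocene at 22.1 Myr.

Terreneuvian, Lopingian, Eocene, Pliocene, Pleistocene; total span 538.7883 Myr; longest is Eocene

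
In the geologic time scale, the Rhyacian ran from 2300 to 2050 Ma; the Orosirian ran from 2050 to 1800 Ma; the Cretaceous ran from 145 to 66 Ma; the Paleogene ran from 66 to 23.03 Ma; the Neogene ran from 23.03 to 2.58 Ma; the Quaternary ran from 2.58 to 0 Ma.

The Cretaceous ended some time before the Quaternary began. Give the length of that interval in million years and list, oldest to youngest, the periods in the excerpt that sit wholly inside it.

63.42 million years; Paleogene, Neogene

The Cretaceous closes at 66 Ma and the Quaternary opens at 2.58 Ma, so the interval is 66 − 2.58 = 63.42 Myr.
A period fits inside if it starts at or after 66 Ma and ends at or before 2.58 Ma; oldest first that gives Paleogene, Neogene.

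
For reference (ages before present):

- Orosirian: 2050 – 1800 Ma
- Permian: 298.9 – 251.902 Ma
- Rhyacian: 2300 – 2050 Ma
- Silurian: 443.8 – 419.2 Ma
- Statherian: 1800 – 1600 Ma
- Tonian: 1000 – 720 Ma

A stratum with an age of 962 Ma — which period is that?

Tonian

962 Ma lies between 1000 and 720 Ma, so it falls in the Tonian.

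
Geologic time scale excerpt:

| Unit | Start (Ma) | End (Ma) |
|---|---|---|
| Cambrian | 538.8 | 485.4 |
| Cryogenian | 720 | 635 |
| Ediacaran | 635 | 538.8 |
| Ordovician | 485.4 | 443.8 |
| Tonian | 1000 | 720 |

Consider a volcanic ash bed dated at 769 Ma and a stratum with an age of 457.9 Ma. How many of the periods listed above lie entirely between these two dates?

3

The older date is 769 Ma and the younger is 457.9 Ma.
Periods with start < 769 and end > 457.9 Ma: Cryogenian (720–635), Ediacaran (635–538.8), Cambrian (538.8–485.4).
That is 3 complete periods.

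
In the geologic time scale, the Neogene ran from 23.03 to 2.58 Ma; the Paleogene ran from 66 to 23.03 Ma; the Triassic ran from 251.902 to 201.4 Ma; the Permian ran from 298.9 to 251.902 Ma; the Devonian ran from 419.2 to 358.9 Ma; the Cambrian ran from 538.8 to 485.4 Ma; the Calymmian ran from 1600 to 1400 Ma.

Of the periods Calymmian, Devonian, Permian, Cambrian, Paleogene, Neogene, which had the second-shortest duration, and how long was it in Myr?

Start − end for each: Calymmian 1600 − 1400 = 200; Devonian 419.2 − 358.9 = 60.3; Permian 298.9 − 251.902 = 46.998; Cambrian 538.8 − 485.4 = 53.4; Paleogene 66 − 23.03 = 42.97; Neogene 23.03 − 2.58 = 20.45.
Ranking these from shortest: Neogene < Paleogene < Permian < Cambrian < Devonian < Calymmian.
Position 2 in that ranking is Paleogene, which lasted 42.97 Myr.

Paleogene, 42.97 million years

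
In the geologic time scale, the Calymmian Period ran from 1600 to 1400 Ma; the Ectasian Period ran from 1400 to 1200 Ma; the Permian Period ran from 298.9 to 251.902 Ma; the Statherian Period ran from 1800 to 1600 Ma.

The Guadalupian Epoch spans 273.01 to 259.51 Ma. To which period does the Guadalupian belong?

Permian

The Guadalupian (273.01–259.51 Ma) lies entirely within 298.9–251.902 Ma, the Permian Period.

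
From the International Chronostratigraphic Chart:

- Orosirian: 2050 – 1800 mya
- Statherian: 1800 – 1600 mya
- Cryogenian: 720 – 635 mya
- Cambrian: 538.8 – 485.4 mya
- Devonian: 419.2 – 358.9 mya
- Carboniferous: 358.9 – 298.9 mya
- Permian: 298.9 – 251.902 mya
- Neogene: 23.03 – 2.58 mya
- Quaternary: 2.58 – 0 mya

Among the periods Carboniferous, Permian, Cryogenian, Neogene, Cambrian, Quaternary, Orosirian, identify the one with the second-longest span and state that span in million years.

Cryogenian, 85 million years

Start − end for each: Carboniferous 358.9 − 298.9 = 60; Permian 298.9 − 251.902 = 46.998; Cryogenian 720 − 635 = 85; Neogene 23.03 − 2.58 = 20.45; Cambrian 538.8 − 485.4 = 53.4; Quaternary 2.58 − 0 = 2.58; Orosirian 2050 − 1800 = 250.
Ranking these from longest: Orosirian > Cryogenian > Carboniferous > Cambrian > Permian > Neogene > Quaternary.
Position 2 in that ranking is Cryogenian, which lasted 85 Myr.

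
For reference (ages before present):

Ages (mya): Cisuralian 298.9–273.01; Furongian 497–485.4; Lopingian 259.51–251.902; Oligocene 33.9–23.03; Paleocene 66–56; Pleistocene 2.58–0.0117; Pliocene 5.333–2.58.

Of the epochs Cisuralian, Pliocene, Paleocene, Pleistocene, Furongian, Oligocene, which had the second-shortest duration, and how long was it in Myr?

Pliocene, 2.753 million years

Start − end for each: Cisuralian 298.9 − 273.01 = 25.89; Pliocene 5.333 − 2.58 = 2.753; Paleocene 66 − 56 = 10; Pleistocene 2.58 − 0.0117 = 2.5683; Furongian 497 − 485.4 = 11.6; Oligocene 33.9 − 23.03 = 10.87.
Ranking these from shortest: Pleistocene < Pliocene < Paleocene < Oligocene < Furongian < Cisuralian.
Position 2 in that ranking is Pliocene, which lasted 2.753 Myr.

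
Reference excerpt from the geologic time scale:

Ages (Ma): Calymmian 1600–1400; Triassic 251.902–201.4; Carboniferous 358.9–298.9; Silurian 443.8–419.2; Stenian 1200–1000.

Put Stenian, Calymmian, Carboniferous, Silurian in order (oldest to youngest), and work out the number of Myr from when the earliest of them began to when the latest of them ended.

Start ages (Ma): Calymmian 1600, Stenian 1200, Silurian 443.8, Carboniferous 358.9.
Ordered oldest to youngest: Calymmian, Stenian, Silurian, Carboniferous.
Span = 1600 − 298.9 = 1301.1 Myr.

Calymmian, Stenian, Silurian, Carboniferous; total span 1301.1 Myr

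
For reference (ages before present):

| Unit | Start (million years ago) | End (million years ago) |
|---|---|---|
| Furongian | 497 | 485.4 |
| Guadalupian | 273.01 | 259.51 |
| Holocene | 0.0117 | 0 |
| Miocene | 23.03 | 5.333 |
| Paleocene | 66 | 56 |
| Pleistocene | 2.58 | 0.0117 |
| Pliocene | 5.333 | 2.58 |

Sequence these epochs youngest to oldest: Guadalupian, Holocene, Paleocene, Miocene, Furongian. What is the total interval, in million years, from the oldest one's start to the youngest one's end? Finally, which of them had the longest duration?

Holocene → Miocene → Paleocene → Guadalupian → Furongian; total span 497 Myr; longest is Miocene

From the excerpt: Guadalupian 273.01–259.51; Holocene 0.0117–0; Paleocene 66–56; Miocene 23.03–5.333; Furongian 497–485.4 (Ma).
Larger Ma is earlier, so the oldest is Furongian and the youngest is Holocene; youngest to oldest: Holocene, Miocene, Paleocene, Guadalupian, Furongian.
Oldest start 497 minus youngest end 0 gives 497 Myr overall.
Individual lengths (start − end): Furongian 11.6; Paleocene 10; Holocene 0.0117; Miocene 17.697; Guadalupian 13.5. The largest is Miocene at 17.697 Myr.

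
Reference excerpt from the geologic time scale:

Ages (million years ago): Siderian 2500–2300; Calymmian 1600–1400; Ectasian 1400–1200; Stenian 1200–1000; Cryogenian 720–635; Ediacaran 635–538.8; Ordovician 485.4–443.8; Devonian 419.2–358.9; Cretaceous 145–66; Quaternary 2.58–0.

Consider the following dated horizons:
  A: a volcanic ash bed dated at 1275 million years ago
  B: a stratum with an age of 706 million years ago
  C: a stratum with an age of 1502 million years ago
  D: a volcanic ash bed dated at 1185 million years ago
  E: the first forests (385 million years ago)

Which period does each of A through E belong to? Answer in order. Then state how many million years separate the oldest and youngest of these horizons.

A: 1275 Ma lies in 1400–1200 Ma, so Ectasian.
B: 706 Ma lies in 720–635 Ma, so Cryogenian.
C: 1502 Ma lies in 1600–1400 Ma, so Calymmian.
D: 1185 Ma lies in 1200–1000 Ma, so Stenian.
E: 385 Ma lies in 419.2–358.9 Ma, so Devonian.
Oldest = 1502 Ma, youngest = 385 Ma → span 1117 Myr.

A — Ectasian; B — Cryogenian; C — Calymmian; D — Stenian; E — Devonian; span 1117 million years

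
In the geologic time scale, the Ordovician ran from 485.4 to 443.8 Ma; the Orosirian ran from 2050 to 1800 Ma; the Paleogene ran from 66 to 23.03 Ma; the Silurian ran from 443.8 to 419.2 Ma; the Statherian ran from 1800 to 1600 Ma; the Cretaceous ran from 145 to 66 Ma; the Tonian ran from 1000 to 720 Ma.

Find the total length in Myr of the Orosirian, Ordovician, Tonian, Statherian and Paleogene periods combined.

Each duration: Orosirian = 250; Ordovician = 41.6; Tonian = 280; Statherian = 200; Paleogene = 42.97.
Sum: 250 + 41.6 + 280 + 200 + 42.97 = 814.57 Myr.

814.57 million years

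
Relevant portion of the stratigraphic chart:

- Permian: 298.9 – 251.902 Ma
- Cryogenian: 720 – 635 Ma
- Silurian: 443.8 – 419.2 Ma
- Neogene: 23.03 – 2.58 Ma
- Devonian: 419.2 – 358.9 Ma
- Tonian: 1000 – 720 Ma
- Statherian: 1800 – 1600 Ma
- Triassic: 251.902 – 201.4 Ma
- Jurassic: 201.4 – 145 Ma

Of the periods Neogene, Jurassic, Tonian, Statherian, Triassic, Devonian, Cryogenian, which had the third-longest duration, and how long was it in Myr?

Start − end for each: Neogene 23.03 − 2.58 = 20.45; Jurassic 201.4 − 145 = 56.4; Tonian 1000 − 720 = 280; Statherian 1800 − 1600 = 200; Triassic 251.902 − 201.4 = 50.502; Devonian 419.2 − 358.9 = 60.3; Cryogenian 720 − 635 = 85.
Ranking these from longest: Tonian > Statherian > Cryogenian > Devonian > Jurassic > Triassic > Neogene.
Position 3 in that ranking is Cryogenian, which lasted 85 Myr.

Cryogenian, 85 million years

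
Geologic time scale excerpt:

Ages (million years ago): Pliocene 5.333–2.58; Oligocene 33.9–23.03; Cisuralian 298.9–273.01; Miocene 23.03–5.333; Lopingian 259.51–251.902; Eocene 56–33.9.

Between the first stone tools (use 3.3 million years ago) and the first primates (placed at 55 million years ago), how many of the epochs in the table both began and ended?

2

The older date is 55 Ma and the younger is 3.3 Ma.
Epochs with start < 55 and end > 3.3 Ma: Oligocene (33.9–23.03), Miocene (23.03–5.333).
That is 2 complete epochs.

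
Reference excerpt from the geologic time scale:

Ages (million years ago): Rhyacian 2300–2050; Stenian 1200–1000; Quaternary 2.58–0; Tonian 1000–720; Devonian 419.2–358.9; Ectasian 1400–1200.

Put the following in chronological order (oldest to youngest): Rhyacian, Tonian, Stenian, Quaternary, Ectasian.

Sorting by start age (descending Ma, since larger Ma = older): Rhyacian began 2300, Ectasian began 1400, Stenian began 1200, Tonian began 1000, Quaternary began 2.58.

Rhyacian, Ectasian, Stenian, Tonian, Quaternary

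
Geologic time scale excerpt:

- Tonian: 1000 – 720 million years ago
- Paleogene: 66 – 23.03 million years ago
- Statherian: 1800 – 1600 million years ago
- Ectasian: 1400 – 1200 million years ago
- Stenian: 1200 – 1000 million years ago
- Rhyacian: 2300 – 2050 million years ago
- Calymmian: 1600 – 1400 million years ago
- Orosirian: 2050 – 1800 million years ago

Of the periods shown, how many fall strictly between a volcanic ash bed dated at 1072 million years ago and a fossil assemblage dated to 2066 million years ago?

2066 Ma sits inside the Rhyacian (2300–2050) and 1072 Ma inside the Stenian (1200–1000); neither of those is wholly between the two dates.
The listed periods lying completely between them are Orosirian, Statherian, Calymmian, Ectasian — 4 in all.

4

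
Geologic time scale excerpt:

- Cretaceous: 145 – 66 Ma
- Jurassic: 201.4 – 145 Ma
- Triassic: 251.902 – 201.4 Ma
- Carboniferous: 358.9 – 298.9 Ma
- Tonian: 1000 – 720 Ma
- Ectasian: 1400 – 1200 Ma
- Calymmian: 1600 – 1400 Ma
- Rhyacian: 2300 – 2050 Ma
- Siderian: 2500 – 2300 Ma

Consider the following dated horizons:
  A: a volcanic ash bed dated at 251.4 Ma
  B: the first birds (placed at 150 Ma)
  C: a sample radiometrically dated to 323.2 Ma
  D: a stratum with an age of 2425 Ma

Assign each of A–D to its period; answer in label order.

A — Triassic; B — Jurassic; C — Carboniferous; D — Siderian

A: 251.4 Ma lies in 251.902–201.4 Ma, so Triassic.
B: 150 Ma lies in 201.4–145 Ma, so Jurassic.
C: 323.2 Ma lies in 358.9–298.9 Ma, so Carboniferous.
D: 2425 Ma lies in 2500–2300 Ma, so Siderian.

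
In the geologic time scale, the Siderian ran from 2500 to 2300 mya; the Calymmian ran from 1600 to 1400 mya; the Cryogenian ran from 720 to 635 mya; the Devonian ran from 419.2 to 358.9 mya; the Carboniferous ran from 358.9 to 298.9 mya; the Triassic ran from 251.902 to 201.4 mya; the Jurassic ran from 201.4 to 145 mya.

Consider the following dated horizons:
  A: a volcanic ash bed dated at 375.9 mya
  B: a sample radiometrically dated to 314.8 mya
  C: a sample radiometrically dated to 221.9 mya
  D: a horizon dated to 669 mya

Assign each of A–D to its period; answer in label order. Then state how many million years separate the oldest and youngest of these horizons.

Match each age against the start–end ranges in the excerpt: A = 375.9 Ma → Devonian (419.2–358.9); B = 314.8 Ma → Carboniferous (358.9–298.9); C = 221.9 Ma → Triassic (251.902–201.4); D = 669 Ma → Cryogenian (720–635).
The largest age is 669 Ma and the smallest is 221.9 Ma; their difference is 447.1 Myr.

A — Devonian; B — Carboniferous; C — Triassic; D — Cryogenian; span 447.1 million years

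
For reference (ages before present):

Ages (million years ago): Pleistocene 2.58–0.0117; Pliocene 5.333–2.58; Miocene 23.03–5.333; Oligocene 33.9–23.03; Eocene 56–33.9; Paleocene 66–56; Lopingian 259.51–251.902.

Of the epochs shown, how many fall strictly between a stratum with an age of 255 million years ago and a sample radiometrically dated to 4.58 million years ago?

4

The older date is 255 Ma and the younger is 4.58 Ma.
Epochs with start < 255 and end > 4.58 Ma: Paleocene (66–56), Eocene (56–33.9), Oligocene (33.9–23.03), Miocene (23.03–5.333).
That is 4 complete epochs.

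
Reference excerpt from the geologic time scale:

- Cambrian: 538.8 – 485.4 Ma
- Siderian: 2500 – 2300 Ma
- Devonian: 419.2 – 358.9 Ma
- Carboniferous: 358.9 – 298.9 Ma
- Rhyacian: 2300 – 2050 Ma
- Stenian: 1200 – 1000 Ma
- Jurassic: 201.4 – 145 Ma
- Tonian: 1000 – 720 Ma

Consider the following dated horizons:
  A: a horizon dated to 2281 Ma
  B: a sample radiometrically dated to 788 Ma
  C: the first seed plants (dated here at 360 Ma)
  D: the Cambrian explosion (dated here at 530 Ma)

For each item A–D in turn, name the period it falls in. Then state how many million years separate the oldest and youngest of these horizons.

A: 2281 Ma lies in 2300–2050 Ma, so Rhyacian.
B: 788 Ma lies in 1000–720 Ma, so Tonian.
C: 360 Ma lies in 419.2–358.9 Ma, so Devonian.
D: 530 Ma lies in 538.8–485.4 Ma, so Cambrian.
Oldest = 2281 Ma, youngest = 360 Ma → span 1921 Myr.

A — Rhyacian; B — Tonian; C — Devonian; D — Cambrian; span 1921 million years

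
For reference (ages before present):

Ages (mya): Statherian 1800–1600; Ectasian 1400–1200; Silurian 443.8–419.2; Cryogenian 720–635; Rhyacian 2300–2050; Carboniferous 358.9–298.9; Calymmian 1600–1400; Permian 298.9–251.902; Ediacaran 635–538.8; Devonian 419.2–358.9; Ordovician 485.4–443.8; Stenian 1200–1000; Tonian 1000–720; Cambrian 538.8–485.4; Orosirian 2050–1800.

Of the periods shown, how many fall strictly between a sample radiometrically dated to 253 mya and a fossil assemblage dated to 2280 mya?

The older date is 2280 Ma and the younger is 253 Ma.
Periods with start < 2280 and end > 253 Ma: Orosirian (2050–1800), Statherian (1800–1600), Calymmian (1600–1400), Ectasian (1400–1200), Stenian (1200–1000), Tonian (1000–720), Cryogenian (720–635), Ediacaran (635–538.8), Cambrian (538.8–485.4), Ordovician (485.4–443.8), Silurian (443.8–419.2), Devonian (419.2–358.9), Carboniferous (358.9–298.9).
That is 13 complete periods.

13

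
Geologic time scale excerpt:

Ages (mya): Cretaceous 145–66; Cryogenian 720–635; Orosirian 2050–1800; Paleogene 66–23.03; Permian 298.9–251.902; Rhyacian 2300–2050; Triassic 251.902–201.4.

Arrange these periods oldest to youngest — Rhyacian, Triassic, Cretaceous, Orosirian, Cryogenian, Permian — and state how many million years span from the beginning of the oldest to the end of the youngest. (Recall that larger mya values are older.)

Start ages (Ma): Rhyacian 2300, Orosirian 2050, Cryogenian 720, Permian 298.9, Triassic 251.902, Cretaceous 145.
Ordered oldest to youngest: Rhyacian, Orosirian, Cryogenian, Permian, Triassic, Cretaceous.
Span = 2300 − 66 = 2234 Myr.

Rhyacian → Orosirian → Cryogenian → Permian → Triassic → Cretaceous; total span 2234 Myr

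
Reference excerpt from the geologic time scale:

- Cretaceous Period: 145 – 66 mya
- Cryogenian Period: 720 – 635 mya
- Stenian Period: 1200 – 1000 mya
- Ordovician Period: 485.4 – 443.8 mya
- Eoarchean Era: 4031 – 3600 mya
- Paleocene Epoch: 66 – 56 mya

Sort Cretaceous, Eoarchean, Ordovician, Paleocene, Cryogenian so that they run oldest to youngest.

The oldest of these is Eoarchean (starts 4031 Ma) and the youngest is Paleocene (ends 56 Ma).
In between, by decreasing start age: Cryogenian (720), Ordovician (485.4), Cretaceous (145).

Eoarchean → Cryogenian → Ordovician → Cretaceous → Paleocene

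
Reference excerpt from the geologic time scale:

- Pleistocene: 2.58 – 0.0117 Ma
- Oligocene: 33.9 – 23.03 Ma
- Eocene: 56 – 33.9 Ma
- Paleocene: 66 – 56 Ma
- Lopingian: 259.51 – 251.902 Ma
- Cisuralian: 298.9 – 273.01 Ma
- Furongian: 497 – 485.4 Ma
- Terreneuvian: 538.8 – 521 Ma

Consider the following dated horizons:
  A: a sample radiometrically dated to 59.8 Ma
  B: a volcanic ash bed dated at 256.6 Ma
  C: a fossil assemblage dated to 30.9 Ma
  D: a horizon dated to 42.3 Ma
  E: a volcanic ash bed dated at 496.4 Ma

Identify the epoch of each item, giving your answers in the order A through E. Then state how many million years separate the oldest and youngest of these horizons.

A — Paleocene; B — Lopingian; C — Oligocene; D — Eocene; E — Furongian; span 465.5 million years

A: 59.8 Ma lies in 66–56 Ma, so Paleocene.
B: 256.6 Ma lies in 259.51–251.902 Ma, so Lopingian.
C: 30.9 Ma lies in 33.9–23.03 Ma, so Oligocene.
D: 42.3 Ma lies in 56–33.9 Ma, so Eocene.
E: 496.4 Ma lies in 497–485.4 Ma, so Furongian.
Oldest = 496.4 Ma, youngest = 30.9 Ma → span 465.5 Myr.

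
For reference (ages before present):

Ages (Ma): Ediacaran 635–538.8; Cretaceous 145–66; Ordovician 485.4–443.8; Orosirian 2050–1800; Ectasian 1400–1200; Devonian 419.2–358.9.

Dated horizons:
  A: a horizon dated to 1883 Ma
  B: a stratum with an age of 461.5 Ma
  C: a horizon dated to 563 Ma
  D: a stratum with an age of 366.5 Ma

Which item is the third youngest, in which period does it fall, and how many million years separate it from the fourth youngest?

C, in the Ediacaran; 1320 million years to A

Sorted youngest-first by Ma: D (366.5), B (461.5), C (563), A (1883).
The third youngest is C at 563 Ma, which lies in 635–538.8 Ma: the Ediacaran.
The fourth youngest is A at 1883 Ma; separation = |563 − 1883| = 1320 Myr.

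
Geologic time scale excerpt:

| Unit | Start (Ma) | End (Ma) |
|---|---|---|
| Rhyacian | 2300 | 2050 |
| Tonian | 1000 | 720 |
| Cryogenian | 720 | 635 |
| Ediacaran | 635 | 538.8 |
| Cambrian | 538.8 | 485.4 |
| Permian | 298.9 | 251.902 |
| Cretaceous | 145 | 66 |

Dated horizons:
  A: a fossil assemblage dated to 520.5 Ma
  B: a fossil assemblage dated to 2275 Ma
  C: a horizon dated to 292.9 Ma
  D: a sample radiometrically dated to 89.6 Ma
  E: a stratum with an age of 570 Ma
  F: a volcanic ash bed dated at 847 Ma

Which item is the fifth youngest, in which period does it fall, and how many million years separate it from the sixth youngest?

Sorted youngest-first by Ma: D (89.6), C (292.9), A (520.5), E (570), F (847), B (2275).
The fifth youngest is F at 847 Ma, which lies in 1000–720 Ma: the Tonian.
The sixth youngest is B at 2275 Ma; separation = |847 − 2275| = 1428 Myr.

F, in the Tonian; 1428 million years to B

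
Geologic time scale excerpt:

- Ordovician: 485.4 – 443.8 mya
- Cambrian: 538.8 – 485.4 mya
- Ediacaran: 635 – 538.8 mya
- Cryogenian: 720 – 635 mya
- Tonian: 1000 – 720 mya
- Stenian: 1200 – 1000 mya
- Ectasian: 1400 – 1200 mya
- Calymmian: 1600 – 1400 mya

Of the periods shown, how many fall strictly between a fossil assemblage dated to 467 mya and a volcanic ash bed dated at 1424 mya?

6

1424 Ma sits inside the Calymmian (1600–1400) and 467 Ma inside the Ordovician (485.4–443.8); neither of those is wholly between the two dates.
The listed periods lying completely between them are Ectasian, Stenian, Tonian, Cryogenian, Ediacaran, Cambrian — 6 in all.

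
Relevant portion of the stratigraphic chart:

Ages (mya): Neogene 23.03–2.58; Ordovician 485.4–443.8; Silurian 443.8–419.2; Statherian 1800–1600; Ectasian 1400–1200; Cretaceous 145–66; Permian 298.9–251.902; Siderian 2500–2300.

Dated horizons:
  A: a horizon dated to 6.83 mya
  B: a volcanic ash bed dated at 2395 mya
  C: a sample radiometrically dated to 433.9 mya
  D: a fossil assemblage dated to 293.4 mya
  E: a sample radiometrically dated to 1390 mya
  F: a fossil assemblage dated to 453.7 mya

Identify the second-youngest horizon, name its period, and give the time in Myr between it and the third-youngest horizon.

D, in the Permian; 140.5 million years to C

Smaller Ma means younger, so youngest first: A 6.83 < D 293.4 < C 433.9 < F 453.7 < E 1390 < B 2395.
Counting 2 along gives D (293.4 Ma); the excerpt puts that inside the Permian, 298.9–251.902 Ma.
Next in line is C (433.9 Ma), and 433.9 − 293.4 = 140.5 Myr.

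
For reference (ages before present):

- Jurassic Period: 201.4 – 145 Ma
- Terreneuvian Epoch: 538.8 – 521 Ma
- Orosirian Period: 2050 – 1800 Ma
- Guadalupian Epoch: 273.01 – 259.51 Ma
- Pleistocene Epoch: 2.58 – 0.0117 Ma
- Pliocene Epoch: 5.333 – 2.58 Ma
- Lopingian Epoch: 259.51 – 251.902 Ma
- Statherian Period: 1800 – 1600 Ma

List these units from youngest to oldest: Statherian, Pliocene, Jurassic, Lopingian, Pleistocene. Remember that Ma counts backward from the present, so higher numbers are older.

Pleistocene, Pliocene, Jurassic, Lopingian, Statherian

Sorting by start age (ascending Ma, since larger Ma = older): Pleistocene began 2.58, Pliocene began 5.333, Jurassic began 201.4, Lopingian began 259.51, Statherian began 1800.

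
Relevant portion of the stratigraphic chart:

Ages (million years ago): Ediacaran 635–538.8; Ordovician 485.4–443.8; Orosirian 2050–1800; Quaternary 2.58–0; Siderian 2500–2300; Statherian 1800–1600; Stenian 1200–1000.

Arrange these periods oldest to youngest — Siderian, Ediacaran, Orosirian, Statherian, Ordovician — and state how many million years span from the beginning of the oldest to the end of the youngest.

From the excerpt: Siderian 2500–2300; Ediacaran 635–538.8; Orosirian 2050–1800; Statherian 1800–1600; Ordovician 485.4–443.8 (Ma).
Larger Ma is earlier, so the oldest is Siderian and the youngest is Ordovician; oldest to youngest: Siderian, Orosirian, Statherian, Ediacaran, Ordovician.
Oldest start 2500 minus youngest end 443.8 gives 2056.2 Myr overall.

Siderian, Orosirian, Statherian, Ediacaran, Ordovician; total span 2056.2 Myr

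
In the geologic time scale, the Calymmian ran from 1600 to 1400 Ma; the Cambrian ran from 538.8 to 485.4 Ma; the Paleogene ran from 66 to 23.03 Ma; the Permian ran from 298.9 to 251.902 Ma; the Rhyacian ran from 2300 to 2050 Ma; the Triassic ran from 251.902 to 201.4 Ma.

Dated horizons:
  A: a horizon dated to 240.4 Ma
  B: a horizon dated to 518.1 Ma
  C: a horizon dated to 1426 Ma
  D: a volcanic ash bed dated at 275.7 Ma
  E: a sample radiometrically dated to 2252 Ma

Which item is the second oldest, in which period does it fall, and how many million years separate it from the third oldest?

Larger Ma means older, so oldest first: E 2252 > C 1426 > B 518.1 > D 275.7 > A 240.4.
Counting 2 along gives C (1426 Ma); the excerpt puts that inside the Calymmian, 1600–1400 Ma.
Next in line is B (518.1 Ma), and 1426 − 518.1 = 907.9 Myr.

C, in the Calymmian; 907.9 million years to B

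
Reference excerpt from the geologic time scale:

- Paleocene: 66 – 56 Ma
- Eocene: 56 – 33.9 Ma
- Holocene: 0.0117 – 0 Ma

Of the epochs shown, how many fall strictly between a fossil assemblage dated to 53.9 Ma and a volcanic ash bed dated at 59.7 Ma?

0

Checking each listed span, none has both start < 59.7 Ma and end > 53.9 Ma — every epoch straddles one of the two dates or lies outside them — so the count is 0.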